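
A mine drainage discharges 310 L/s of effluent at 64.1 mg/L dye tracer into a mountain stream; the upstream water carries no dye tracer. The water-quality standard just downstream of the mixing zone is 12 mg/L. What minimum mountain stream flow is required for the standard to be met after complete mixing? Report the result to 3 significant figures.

Set C_mix = 12: (Q·0 + 310.0·64.10) / (Q + 310.0) = 12
→ Q = 310.0·(64.10 − 12)/(12 − 0) = 1346 L/s.

1350 L/s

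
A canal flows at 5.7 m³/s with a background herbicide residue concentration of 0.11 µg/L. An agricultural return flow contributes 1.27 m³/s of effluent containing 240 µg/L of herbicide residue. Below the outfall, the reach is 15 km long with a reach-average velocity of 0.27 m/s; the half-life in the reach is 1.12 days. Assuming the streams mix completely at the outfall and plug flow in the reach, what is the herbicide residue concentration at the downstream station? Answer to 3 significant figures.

29.4 µg/L

Conservation of mass: C = (5.700·0.1100 + 1.270·240.0) / 6.970 = 305.4/6.970 = 43.82 µg/L.
Travel time t = 15·1000 / 0.27 = 55560 s = 15.43 h.
Half-life 1.12 d → k = ln 2 / 1.12 = 0.6189 d⁻¹.
Applying C = C₀e^(−kt): 43.82 × 0.6717 = 29.43 µg/L.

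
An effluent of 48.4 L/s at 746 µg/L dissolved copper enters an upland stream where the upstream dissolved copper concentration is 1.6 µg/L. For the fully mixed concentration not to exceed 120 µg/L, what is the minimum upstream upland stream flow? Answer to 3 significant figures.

256 L/s

Set C_mix = 120: (Q·1.600 + 48.40·746.0) / (Q + 48.40) = 120
→ Q = 48.40·(746.0 − 120)/(120 − 1.600) = 255.9 L/s.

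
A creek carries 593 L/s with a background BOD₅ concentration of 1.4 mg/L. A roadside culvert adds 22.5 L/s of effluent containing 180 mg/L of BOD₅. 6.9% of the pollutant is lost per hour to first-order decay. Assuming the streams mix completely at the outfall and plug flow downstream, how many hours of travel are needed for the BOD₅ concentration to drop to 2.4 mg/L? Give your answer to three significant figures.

Mixed concentration C = ΣQC/ΣQ = (593.0·1.400 + 22.50·180.0) / 615.5 = 4880/615.5 = 7.929 mg/L.
6.9%/h lost → k = −ln(1 − 0.069) = 0.07150 h⁻¹.
7.929·exp(−k·t) = 2.4 → t = ln(7.929/2.4)/k = 60170 s = 16.71 h.

16.7 h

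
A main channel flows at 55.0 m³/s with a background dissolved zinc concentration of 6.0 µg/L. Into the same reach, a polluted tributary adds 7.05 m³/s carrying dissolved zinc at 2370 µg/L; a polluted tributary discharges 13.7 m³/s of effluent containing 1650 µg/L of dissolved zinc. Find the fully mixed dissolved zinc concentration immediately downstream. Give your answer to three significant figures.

523 µg/L

Mass balance: C = (55.00·6.000 + 7.050·2370 + 13.70·1650) / 75.75 = 39640/75.75 = 523.3 µg/L.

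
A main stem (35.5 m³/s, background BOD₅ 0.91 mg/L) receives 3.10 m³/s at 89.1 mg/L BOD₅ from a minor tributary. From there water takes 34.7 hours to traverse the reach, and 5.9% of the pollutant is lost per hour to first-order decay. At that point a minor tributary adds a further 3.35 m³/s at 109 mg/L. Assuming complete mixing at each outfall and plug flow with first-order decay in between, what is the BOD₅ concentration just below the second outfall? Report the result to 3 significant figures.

After mixing, C = (35.50·0.9100 + 3.100·89.10) / 38.60 = 308.5/38.60 = 7.993 mg/L; combined flow 38.60 m³/s.
5.9%/h lost → k = −ln(1 − 0.059) = 0.06081 h⁻¹.
Decay over the reach: 7.993·exp(−kt) = 7.993·0.1212 = 0.9688 mg/L.
At the second outfall, C = (38.60·0.9688 + 3.350·109.0) / (38.60 + 3.350) = 9.596 mg/L.

9.60 mg/L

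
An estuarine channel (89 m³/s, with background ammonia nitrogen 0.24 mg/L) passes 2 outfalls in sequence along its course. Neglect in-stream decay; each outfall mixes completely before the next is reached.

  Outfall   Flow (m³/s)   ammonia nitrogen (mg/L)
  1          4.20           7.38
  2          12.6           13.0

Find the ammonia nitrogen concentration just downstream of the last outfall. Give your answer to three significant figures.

2.04 mg/L

After outfall 1: Q = 89.00 + 4.200 = 93.20 m³/s; C = (89.00·0.2400 + 4.200·7.380)/93.20 = 0.5618 mg/L.
After outfall 2: Q = 93.20 + 12.60 = 105.8 m³/s; C = (93.20·0.5618 + 12.60·13.00)/105.8 = 2.043 mg/L.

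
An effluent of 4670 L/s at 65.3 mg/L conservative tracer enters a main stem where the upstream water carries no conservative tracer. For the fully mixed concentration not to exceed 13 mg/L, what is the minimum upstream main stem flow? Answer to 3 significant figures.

18800 L/s

Set C_mix = 13: (Q·0 + 4670·65.30) / (Q + 4670) = 13
→ Q = 4670·(65.30 − 13)/(13 − 0) = 18790 L/s.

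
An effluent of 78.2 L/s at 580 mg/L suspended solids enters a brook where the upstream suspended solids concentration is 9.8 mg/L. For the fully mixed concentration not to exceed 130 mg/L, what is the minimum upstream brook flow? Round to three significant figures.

Set C_mix = 130: (Q·9.800 + 78.20·580.0) / (Q + 78.20) = 130
→ Q = 78.20·(580.0 − 130)/(130 − 9.800) = 292.8 L/s.

293 L/s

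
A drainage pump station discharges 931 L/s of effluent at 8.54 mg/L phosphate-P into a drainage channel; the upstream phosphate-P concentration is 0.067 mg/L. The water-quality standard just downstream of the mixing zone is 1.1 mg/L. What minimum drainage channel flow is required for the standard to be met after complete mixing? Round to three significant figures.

Set C_mix = 1.1: (Q·0.06700 + 931.0·8.540) / (Q + 931.0) = 1.1
→ Q = 931.0·(8.540 − 1.1)/(1.1 − 0.06700) = 6705 L/s.

6710 L/s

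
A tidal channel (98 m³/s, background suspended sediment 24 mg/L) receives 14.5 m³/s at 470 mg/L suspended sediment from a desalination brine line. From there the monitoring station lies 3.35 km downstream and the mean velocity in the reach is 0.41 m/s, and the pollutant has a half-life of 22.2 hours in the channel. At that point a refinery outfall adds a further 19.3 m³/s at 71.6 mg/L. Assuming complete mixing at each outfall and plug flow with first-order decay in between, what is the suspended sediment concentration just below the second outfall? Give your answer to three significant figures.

After mixing, C = (98.00·24.00 + 14.50·470.0) / 112.5 = 9167/112.5 = 81.48 mg/L; combined flow 112.5 m³/s.
Travel time t = 3.35·1000 / 0.41 = 8171 s = 2.270 h.
Half-life 22.2 h → k = ln 2 / 22.2 = 0.03122 h⁻¹ = 0.7493 d⁻¹.
Decay over the reach: 81.48·exp(−kt) = 81.48·0.9316 = 75.91 mg/L.
Second outfall: C = (112.5·75.91 + 19.30·71.60)/131.8 = 75.28 mg/L.

75.3 mg/L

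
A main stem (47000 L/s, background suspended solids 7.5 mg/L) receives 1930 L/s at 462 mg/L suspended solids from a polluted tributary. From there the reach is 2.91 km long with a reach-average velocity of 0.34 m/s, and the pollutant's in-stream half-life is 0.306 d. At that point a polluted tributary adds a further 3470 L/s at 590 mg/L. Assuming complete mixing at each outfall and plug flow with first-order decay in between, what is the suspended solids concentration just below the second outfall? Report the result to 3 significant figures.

Mass balance: C = (47000·7.500 + 1930·462.0) / 48930 = 1244000/48930 = 25.43 mg/L; combined flow 48930 L/s.
Travel time t = 2.91·1000 / 0.34 = 8559 s = 2.377 h.
Half-life 0.306 d → k = ln 2 / 0.306 = 2.265 d⁻¹.
Decay over the reach: 25.43·exp(−kt) = 25.43·0.7990 = 20.32 mg/L.
At the second outfall, C = (48930·20.32 + 3470·590.0) / (48930 + 3470) = 58.04 mg/L.

58.0 mg/L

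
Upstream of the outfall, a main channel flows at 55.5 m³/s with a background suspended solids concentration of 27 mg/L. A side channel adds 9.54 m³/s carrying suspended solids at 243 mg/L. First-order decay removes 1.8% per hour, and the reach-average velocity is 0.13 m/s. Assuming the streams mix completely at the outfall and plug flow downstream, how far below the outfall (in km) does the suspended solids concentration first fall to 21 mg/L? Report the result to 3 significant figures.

26.5 km

Mixed concentration C = ΣQC/ΣQ = (55.50·27.00 + 9.540·243.0) / 65.04 = 3817/65.04 = 58.68 mg/L.
1.8%/h lost → k = −ln(1 − 0.018) = 0.01816 h⁻¹.
Set 58.68·exp(−k·t) = 21 → t = ln(58.68/21)/k = 203700 s = 56.57 h.
Distance = v·t = 0.13·203700 = 26480 m = 26.48 km.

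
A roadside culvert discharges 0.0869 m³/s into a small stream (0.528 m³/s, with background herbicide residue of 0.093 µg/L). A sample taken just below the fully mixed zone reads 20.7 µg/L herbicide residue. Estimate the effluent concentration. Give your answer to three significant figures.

Mass balance: 0.5280·0.09300 + 0.08690·Cₑ = 0.6149·20.70
→ Cₑ = (0.6149·20.70 − 0.5280·0.09300) / 0.08690 = 145.9 µg/L.

146 µg/L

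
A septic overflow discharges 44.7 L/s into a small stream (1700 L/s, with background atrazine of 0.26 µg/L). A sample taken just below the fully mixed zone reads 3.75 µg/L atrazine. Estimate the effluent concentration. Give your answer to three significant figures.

Mass balance: 1700·0.2600 + 44.70·Cₑ = 1745·3.750
→ Cₑ = (1745·3.750 − 1700·0.2600) / 44.70 = 136.5 µg/L.

136 µg/L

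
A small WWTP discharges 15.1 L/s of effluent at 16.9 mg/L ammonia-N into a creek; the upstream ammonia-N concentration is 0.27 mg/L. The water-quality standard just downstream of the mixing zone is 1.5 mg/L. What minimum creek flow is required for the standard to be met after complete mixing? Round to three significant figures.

Set C_mix = 1.5: (Q·0.2700 + 15.10·16.90) / (Q + 15.10) = 1.5
→ Q = 15.10·(16.90 − 1.5)/(1.5 − 0.2700) = 189.1 L/s.

189 L/s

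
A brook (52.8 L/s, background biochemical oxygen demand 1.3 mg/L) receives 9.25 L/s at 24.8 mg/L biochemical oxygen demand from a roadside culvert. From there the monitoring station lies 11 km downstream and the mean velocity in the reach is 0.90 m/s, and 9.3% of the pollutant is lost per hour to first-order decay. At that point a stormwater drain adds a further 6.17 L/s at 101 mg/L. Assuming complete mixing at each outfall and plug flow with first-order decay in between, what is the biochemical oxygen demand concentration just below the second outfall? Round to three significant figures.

Conservation of mass: C = (52.80·1.300 + 9.250·24.80) / 62.05 = 298.0/62.05 = 4.803 mg/L; combined flow 62.05 L/s.
Travel time t = 11·1000 / 0.90 = 12220 s = 3.395 h.
9.3%/h lost → k = −ln(1 − 0.093) = 0.09761 h⁻¹.
Applying C = C₀e^(−kt): 4.803 × 0.7179 = 3.448 mg/L.
At the second outfall, C = (62.05·3.448 + 6.170·101.0) / (62.05 + 6.170) = 12.27 mg/L.

12.3 mg/L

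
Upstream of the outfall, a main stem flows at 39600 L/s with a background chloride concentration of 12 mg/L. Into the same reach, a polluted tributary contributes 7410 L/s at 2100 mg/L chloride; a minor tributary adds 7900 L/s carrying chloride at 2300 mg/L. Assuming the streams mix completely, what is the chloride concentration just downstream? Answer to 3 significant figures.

Flow-weighted average: C = (39600·12.00 + 7410·2100 + 7900·2300) / 54910 = 34210000/54910 = 623.0 mg/L.

623 mg/L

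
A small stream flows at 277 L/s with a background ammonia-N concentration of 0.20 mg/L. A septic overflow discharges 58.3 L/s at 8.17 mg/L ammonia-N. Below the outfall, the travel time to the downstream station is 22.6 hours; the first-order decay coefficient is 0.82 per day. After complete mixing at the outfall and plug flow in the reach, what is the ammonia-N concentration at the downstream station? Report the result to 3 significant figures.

Conservation of mass: C = (277.0·0.2000 + 58.30·8.170) / 335.3 = 531.7/335.3 = 1.586 mg/L.
First-order decay: C = 1.586·exp(−k·t) = 1.586·0.4620 = 0.7326 mg/L.

0.733 mg/L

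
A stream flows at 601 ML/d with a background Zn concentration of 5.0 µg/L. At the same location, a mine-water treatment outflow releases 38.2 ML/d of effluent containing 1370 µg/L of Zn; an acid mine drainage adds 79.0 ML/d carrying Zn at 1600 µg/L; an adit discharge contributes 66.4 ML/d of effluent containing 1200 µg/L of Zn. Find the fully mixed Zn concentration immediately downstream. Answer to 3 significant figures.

Mixed concentration C = ΣQC/ΣQ = (601.0·5.000 + 38.20·1370 + 79.00·1600 + 66.40·1200) / 784.6 = 261400/784.6 = 333.2 µg/L.

333 µg/L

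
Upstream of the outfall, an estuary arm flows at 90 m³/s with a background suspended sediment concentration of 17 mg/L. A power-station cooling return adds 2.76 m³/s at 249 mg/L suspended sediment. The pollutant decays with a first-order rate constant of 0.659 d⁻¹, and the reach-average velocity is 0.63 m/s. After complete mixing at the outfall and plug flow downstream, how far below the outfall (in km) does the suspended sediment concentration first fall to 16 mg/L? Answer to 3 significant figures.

33.2 km

Conservation of mass: C = (90.00·17.00 + 2.760·249.0) / 92.76 = 2217/92.76 = 23.90 mg/L.
Set 23.90·exp(−k·t) = 16 → t = ln(23.90/16)/k = 52630 s = 14.62 h.
Distance = v·t = 0.63·52630 = 33160 m = 33.16 km.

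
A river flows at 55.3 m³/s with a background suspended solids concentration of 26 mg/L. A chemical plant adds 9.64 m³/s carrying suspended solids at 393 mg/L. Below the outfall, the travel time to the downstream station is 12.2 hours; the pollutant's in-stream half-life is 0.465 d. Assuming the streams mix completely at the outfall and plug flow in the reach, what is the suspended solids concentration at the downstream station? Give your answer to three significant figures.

Conservation of mass: C = (55.30·26.00 + 9.640·393.0) / 64.94 = 5226/64.94 = 80.48 mg/L.
Half-life 0.465 d → k = ln 2 / 0.465 = 1.491 d⁻¹.
Decay over the reach: 80.48·exp(−kt) = 80.48·0.4687 = 37.72 mg/L.

37.7 mg/L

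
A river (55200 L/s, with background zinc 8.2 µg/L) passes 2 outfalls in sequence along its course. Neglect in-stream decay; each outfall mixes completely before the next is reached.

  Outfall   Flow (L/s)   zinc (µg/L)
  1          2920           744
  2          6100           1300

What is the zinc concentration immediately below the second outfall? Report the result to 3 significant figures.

164 µg/L

Below outfall 1: Q → 58120 L/s, C = (55200·8.200 + 2920·744.0)/58120 = 45.17 µg/L.
Below outfall 2: Q → 64220 L/s, C = (58120·45.17 + 6100·1300)/64220 = 164.4 µg/L.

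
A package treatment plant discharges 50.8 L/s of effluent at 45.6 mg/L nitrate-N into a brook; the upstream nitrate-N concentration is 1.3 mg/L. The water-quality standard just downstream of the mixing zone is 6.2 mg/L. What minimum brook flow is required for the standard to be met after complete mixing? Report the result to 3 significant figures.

408 L/s

Set C_mix = 6.2: (Q·1.300 + 50.80·45.60) / (Q + 50.80) = 6.2
→ Q = 50.80·(45.60 − 6.2)/(6.2 − 1.300) = 408.5 L/s.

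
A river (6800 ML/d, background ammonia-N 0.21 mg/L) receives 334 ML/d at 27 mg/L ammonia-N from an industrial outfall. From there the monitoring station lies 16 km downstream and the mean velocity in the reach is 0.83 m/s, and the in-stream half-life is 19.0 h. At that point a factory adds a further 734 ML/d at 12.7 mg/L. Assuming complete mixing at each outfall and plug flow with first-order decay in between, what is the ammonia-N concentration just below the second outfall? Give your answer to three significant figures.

Mass balance: C = (6800·0.2100 + 334.0·27.00) / 7134 = 10450/7134 = 1.464 mg/L; combined flow 7134 ML/d.
Travel time t = 16·1000 / 0.83 = 19280 s = 5.355 h.
Half-life 19.0 h → k = ln 2 / 19.0 = 0.03648 h⁻¹ = 0.8756 d⁻¹.
Applying C = C₀e^(−kt): 1.464 × 0.8225 = 1.204 mg/L.
At the second outfall, C = (7134·1.204 + 734.0·12.70) / (7134 + 734.0) = 2.277 mg/L.

2.28 mg/L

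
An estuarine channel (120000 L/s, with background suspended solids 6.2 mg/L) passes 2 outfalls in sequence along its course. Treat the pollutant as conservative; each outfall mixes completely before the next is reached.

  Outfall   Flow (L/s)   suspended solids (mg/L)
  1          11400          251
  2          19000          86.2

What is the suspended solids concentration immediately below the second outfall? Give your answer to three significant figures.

34.9 mg/L

Below outfall 1: Q → 131400 L/s, C = (120000·6.200 + 11400·251.0)/131400 = 27.44 mg/L.
Below outfall 2: Q → 150400 L/s, C = (131400·27.44 + 19000·86.20)/150400 = 34.86 mg/L.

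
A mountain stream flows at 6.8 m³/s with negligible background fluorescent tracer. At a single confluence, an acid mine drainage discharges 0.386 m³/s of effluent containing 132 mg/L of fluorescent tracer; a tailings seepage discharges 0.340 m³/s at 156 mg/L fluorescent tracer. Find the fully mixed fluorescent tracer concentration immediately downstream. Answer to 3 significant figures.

Flow-weighted average: C = (6.800·0 + 0.3860·132.0 + 0.3400·156.0) / 7.526 = 104.0/7.526 = 13.82 mg/L.

13.8 mg/L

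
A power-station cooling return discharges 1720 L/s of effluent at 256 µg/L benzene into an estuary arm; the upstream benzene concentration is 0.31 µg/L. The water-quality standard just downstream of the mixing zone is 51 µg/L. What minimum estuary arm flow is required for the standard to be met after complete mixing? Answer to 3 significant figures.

6960 L/s

Set C_mix = 51: (Q·0.3100 + 1720·256.0) / (Q + 1720) = 51
→ Q = 1720·(256.0 − 51)/(51 − 0.3100) = 6956 L/s.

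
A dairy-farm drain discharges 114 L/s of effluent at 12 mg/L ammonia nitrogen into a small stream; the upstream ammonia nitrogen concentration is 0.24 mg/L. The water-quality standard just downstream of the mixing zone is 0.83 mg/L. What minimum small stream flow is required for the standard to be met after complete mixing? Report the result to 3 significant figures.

2160 L/s

Set C_mix = 0.83: (Q·0.2400 + 114.0·12.00) / (Q + 114.0) = 0.83
→ Q = 114.0·(12.00 − 0.83)/(0.83 − 0.2400) = 2158 L/s.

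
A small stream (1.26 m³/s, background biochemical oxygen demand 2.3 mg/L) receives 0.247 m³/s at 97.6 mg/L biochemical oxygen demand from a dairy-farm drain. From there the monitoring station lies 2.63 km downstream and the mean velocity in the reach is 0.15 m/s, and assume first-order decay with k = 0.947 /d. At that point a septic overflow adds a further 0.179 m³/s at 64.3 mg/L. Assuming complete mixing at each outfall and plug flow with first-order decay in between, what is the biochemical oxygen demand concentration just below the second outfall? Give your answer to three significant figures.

Mixed concentration C = ΣQC/ΣQ = (1.260·2.300 + 0.2470·97.60) / 1.507 = 27.01/1.507 = 17.92 mg/L; combined flow 1.507 m³/s.
Travel time t = 2.63·1000 / 0.15 = 17530 s = 4.870 h.
After decay, C = 17.92 × e^(−kt) = 17.92 × 0.8252 = 14.79 mg/L.
At the second outfall, C = (1.507·14.79 + 0.1790·64.30) / (1.507 + 0.1790) = 20.04 mg/L.

20.0 mg/L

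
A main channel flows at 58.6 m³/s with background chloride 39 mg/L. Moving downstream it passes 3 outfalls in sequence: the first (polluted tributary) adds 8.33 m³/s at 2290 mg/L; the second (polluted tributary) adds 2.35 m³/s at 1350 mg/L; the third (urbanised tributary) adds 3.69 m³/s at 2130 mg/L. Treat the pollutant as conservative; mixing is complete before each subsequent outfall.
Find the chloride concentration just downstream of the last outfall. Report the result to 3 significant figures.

444 mg/L

After outfall 1: Q = 58.60 + 8.330 = 66.93 m³/s; C = (58.60·39.00 + 8.330·2290)/66.93 = 319.2 mg/L.
After outfall 2: Q = 66.93 + 2.350 = 69.28 m³/s; C = (66.93·319.2 + 2.350·1350)/69.28 = 354.1 mg/L.
After outfall 3: Q = 69.28 + 3.690 = 72.97 m³/s; C = (69.28·354.1 + 3.690·2130)/72.97 = 443.9 mg/L.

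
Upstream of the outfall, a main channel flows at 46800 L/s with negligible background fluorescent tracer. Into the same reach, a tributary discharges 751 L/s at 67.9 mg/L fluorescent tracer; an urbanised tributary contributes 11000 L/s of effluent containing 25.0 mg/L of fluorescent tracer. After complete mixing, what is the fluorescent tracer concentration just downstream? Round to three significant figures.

Mass balance: C = (46800·0 + 751.0·67.90 + 11000·25.00) / 58550 = 326000/58550 = 5.568 mg/L.

5.57 mg/L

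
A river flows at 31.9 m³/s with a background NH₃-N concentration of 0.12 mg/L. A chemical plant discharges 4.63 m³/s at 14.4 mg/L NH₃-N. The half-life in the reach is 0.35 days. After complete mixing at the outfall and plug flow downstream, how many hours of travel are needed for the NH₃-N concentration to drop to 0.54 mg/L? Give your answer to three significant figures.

15.4 h

Conservation of mass: C = (31.90·0.1200 + 4.630·14.40) / 36.53 = 70.50/36.53 = 1.930 mg/L.
Half-life 0.35 d → k = ln 2 / 0.35 = 1.980 d⁻¹.
1.930·exp(−k·t) = 0.54 → t = ln(1.930/0.54)/k = 55570 s = 15.44 h.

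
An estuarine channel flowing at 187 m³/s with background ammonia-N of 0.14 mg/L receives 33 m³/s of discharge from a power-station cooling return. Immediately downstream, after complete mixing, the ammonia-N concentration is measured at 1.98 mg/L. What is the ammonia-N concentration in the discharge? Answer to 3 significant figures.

12.4 mg/L

Mass balance: 187.0·0.1400 + 33.00·Cₑ = 220.0·1.980
→ Cₑ = (220.0·1.980 − 187.0·0.1400) / 33.00 = 12.41 mg/L.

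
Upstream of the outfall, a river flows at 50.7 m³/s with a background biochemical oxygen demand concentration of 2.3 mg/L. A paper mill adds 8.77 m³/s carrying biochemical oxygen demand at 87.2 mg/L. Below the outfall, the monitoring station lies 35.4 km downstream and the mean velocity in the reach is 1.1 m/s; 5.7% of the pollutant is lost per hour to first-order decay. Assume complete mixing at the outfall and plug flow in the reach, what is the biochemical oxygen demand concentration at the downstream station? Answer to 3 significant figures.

8.77 mg/L

Mixed concentration C = ΣQC/ΣQ = (50.70·2.300 + 8.770·87.20) / 59.47 = 881.4/59.47 = 14.82 mg/L.
Travel time t = 35.4·1000 / 1.1 = 32180 s = 8.939 h.
5.7%/h lost → k = −ln(1 − 0.057) = 0.05869 h⁻¹.
After decay, C = 14.82 × e^(−kt) = 14.82 × 0.5918 = 8.770 mg/L.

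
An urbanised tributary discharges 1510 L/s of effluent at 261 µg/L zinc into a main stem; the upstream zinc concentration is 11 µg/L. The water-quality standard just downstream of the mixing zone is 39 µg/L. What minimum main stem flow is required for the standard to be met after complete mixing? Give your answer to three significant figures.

Set C_mix = 39: (Q·11.00 + 1510·261.0) / (Q + 1510) = 39
→ Q = 1510·(261.0 − 39)/(39 − 11.00) = 11970 L/s.

12000 L/s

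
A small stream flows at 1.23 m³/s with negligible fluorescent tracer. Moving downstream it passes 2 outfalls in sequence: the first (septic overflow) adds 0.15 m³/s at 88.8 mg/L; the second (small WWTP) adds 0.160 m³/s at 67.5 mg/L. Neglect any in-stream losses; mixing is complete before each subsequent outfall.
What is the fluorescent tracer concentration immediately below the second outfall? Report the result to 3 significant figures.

15.7 mg/L

After outfall 1: Q = 1.230 + 0.1500 = 1.380 m³/s; C = (1.230·0 + 0.1500·88.80)/1.380 = 9.652 mg/L.
After outfall 2: Q = 1.380 + 0.1600 = 1.540 m³/s; C = (1.380·9.652 + 0.1600·67.50)/1.540 = 15.66 mg/L.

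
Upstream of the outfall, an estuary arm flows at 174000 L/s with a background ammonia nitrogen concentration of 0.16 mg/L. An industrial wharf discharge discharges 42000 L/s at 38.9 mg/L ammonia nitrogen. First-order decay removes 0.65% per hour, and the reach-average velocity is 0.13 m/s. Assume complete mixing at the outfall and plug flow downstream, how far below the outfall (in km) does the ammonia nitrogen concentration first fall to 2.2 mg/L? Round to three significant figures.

Flow-weighted average: C = (174000·0.1600 + 42000·38.90) / 216000 = 1662000/216000 = 7.693 mg/L.
0.65%/h lost → k = −ln(1 − 0.0065) = 0.006521 h⁻¹.
Set 7.693·exp(−k·t) = 2.2 → t = ln(7.693/2.2)/k = 691100 s = 192.0 h.
Distance = v·t = 0.13·691100 = 89840 m = 89.84 km.

89.8 km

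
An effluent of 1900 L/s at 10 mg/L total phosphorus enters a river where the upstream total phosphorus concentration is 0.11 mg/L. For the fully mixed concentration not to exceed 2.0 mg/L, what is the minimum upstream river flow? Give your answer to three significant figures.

Set C_mix = 2.0: (Q·0.1100 + 1900·10.00) / (Q + 1900) = 2.0
→ Q = 1900·(10.00 − 2.0)/(2.0 − 0.1100) = 8042 L/s.

8040 L/s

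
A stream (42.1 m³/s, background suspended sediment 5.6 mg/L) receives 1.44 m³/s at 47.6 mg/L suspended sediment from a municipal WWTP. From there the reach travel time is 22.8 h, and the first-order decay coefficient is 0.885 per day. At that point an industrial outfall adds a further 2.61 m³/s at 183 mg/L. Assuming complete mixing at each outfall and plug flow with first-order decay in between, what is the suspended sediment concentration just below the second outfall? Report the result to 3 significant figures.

Conservation of mass: C = (42.10·5.600 + 1.440·47.60) / 43.54 = 304.3/43.54 = 6.989 mg/L; combined flow 43.54 m³/s.
Applying C = C₀e^(−kt): 6.989 × 0.4314 = 3.015 mg/L.
Second outfall: C = (43.54·3.015 + 2.610·183.0)/46.15 = 13.19 mg/L.

13.2 mg/L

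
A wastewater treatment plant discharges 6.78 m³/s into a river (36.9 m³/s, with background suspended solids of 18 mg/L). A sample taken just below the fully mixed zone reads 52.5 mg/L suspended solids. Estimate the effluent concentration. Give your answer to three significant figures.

240 mg/L

Mass balance: 36.90·18.00 + 6.780·Cₑ = 43.68·52.50
→ Cₑ = (43.68·52.50 − 36.90·18.00) / 6.780 = 240.3 mg/L.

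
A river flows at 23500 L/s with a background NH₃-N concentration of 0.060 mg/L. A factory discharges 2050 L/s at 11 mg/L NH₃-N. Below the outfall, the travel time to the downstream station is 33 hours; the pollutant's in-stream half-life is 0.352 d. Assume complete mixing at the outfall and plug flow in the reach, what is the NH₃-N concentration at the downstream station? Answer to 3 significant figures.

Conservation of mass: C = (23500·0.06000 + 2050·11.00) / 25550 = 23960/25550 = 0.9378 mg/L.
Half-life 0.352 d → k = ln 2 / 0.352 = 1.969 d⁻¹.
Applying C = C₀e^(−kt): 0.9378 × 0.06670 = 0.06255 mg/L.

0.0625 mg/L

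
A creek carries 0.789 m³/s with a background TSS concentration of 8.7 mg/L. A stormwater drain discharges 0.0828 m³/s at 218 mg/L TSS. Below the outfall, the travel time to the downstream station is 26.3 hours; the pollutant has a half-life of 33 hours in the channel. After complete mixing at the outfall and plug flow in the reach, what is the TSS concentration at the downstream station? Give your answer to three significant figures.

Flow-weighted average: C = (0.7890·8.700 + 0.08280·218.0) / 0.8718 = 24.91/0.8718 = 28.58 mg/L.
Half-life 33 h → k = ln 2 / 33 = 0.02100 h⁻¹ = 0.5041 d⁻¹.
Applying C = C₀e^(−kt): 28.58 × 0.5756 = 16.45 mg/L.

16.4 mg/L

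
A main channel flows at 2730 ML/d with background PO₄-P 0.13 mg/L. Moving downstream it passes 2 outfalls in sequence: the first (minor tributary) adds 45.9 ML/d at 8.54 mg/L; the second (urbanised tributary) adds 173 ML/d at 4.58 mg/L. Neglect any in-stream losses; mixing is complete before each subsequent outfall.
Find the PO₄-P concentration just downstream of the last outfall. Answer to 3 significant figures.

Outfall 1: combined Q = 2776 ML/d; C = (2730·0.1300 + 45.90·8.540)/2776 = 0.2691 mg/L.
Outfall 2: combined Q = 2949 ML/d; C = (2776·0.2691 + 173.0·4.580)/2949 = 0.5220 mg/L.

0.522 mg/L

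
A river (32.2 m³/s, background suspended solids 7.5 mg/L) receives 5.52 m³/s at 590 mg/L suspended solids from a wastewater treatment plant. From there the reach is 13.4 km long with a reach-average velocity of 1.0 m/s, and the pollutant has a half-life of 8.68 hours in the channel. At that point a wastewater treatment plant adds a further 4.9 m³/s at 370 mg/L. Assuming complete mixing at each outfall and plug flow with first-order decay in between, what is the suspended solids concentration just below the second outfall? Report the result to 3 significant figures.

Conservation of mass: C = (32.20·7.500 + 5.520·590.0) / 37.72 = 3498/37.72 = 92.74 mg/L; combined flow 37.72 m³/s.
Travel time t = 13.4·1000 / 1.0 = 13400 s = 3.722 h.
Half-life 8.68 h → k = ln 2 / 8.68 = 0.07986 h⁻¹ = 1.917 d⁻¹.
After decay, C = 92.74 × e^(−kt) = 92.74 × 0.7429 = 68.90 mg/L.
Second outfall: C = (37.72·68.90 + 4.900·370.0)/42.62 = 103.5 mg/L.

104 mg/L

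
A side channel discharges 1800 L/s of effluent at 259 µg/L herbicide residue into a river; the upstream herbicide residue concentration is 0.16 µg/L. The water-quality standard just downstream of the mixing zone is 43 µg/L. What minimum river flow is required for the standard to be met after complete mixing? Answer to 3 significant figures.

9080 L/s

Set C_mix = 43: (Q·0.1600 + 1800·259.0) / (Q + 1800) = 43
→ Q = 1800·(259.0 − 43)/(43 − 0.1600) = 9076 L/s.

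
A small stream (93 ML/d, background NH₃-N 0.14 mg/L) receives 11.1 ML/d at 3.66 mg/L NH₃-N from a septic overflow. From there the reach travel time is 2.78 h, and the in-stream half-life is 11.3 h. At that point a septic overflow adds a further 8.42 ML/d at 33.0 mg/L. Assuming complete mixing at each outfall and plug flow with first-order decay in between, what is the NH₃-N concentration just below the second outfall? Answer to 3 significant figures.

2.87 mg/L

After mixing, C = (93.00·0.1400 + 11.10·3.660) / 104.1 = 53.65/104.1 = 0.5153 mg/L; combined flow 104.1 ML/d.
Half-life 11.3 h → k = ln 2 / 11.3 = 0.06134 h⁻¹ = 1.472 d⁻¹.
After decay, C = 0.5153 × e^(−kt) = 0.5153 × 0.8432 = 0.4345 mg/L.
At the second outfall, C = (104.1·0.4345 + 8.420·33.00) / (104.1 + 8.420) = 2.871 mg/L.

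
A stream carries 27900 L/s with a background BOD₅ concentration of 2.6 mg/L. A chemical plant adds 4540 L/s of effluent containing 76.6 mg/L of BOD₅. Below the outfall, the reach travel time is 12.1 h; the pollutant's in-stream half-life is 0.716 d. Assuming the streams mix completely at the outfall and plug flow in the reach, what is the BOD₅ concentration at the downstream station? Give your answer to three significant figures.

Mixed concentration C = ΣQC/ΣQ = (27900·2.600 + 4540·76.60) / 32440 = 420300/32440 = 12.96 mg/L.
Half-life 0.716 d → k = ln 2 / 0.716 = 0.9681 d⁻¹.
First-order decay: C = 12.96·exp(−k·t) = 12.96·0.6138 = 7.953 mg/L.

7.95 mg/L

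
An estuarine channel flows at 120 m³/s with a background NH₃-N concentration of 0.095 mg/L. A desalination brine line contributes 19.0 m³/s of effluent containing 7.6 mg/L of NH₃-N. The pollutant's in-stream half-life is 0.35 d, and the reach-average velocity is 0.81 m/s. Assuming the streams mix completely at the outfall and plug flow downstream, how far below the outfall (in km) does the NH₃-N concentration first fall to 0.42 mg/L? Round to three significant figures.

34.7 km

Mass balance: C = (120.0·0.09500 + 19.00·7.600) / 139.0 = 155.8/139.0 = 1.121 mg/L.
Half-life 0.35 d → k = ln 2 / 0.35 = 1.980 d⁻¹.
Set 1.121·exp(−k·t) = 0.42 → t = ln(1.121/0.42)/k = 42820 s = 11.90 h.
Distance = v·t = 0.81·42820 = 34690 m = 34.69 km.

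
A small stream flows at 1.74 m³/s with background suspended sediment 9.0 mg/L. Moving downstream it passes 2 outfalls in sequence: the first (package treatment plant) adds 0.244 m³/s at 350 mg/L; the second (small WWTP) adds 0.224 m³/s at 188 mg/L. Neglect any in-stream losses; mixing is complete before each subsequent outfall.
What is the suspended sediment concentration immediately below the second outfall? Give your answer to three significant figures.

64.8 mg/L

After outfall 1: Q = 1.740 + 0.2440 = 1.984 m³/s; C = (1.740·9.000 + 0.2440·350.0)/1.984 = 50.94 mg/L.
After outfall 2: Q = 1.984 + 0.2240 = 2.208 m³/s; C = (1.984·50.94 + 0.2240·188.0)/2.208 = 64.84 mg/L.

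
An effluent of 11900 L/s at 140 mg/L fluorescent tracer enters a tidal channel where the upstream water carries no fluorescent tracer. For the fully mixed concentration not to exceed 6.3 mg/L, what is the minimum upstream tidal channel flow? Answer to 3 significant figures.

Set C_mix = 6.3: (Q·0 + 11900·140.0) / (Q + 11900) = 6.3
→ Q = 11900·(140.0 − 6.3)/(6.3 − 0) = 252500 L/s.

253000 L/s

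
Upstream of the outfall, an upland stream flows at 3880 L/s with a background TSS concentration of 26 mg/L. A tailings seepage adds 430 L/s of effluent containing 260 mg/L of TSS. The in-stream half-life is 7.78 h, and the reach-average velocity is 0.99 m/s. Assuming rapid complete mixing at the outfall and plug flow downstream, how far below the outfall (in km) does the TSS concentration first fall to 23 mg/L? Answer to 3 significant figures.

30.5 km

Mass balance: C = (3880·26.00 + 430.0·260.0) / 4310 = 212700/4310 = 49.35 mg/L.
Half-life 7.78 h → k = ln 2 / 7.78 = 0.08909 h⁻¹ = 2.138 d⁻¹.
Set 49.35·exp(−k·t) = 23 → t = ln(49.35/23)/k = 30840 s = 8.568 h.
Distance = v·t = 0.99·30840 = 30540 m = 30.54 km.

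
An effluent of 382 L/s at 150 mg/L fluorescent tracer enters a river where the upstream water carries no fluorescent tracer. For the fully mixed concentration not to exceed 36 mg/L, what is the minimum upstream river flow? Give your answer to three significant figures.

1210 L/s

Set C_mix = 36: (Q·0 + 382.0·150.0) / (Q + 382.0) = 36
→ Q = 382.0·(150.0 − 36)/(36 − 0) = 1210 L/s.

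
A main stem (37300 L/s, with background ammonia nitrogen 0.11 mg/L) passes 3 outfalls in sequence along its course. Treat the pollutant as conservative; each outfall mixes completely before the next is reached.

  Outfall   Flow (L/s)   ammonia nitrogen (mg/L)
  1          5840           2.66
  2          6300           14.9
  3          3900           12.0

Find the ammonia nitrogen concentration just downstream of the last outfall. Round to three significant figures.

3.01 mg/L

Below outfall 1: Q → 43140 L/s, C = (37300·0.1100 + 5840·2.660)/43140 = 0.4552 mg/L.
Below outfall 2: Q → 49440 L/s, C = (43140·0.4552 + 6300·14.90)/49440 = 2.296 mg/L.
Below outfall 3: Q → 53340 L/s, C = (49440·2.296 + 3900·12.00)/53340 = 3.005 mg/L.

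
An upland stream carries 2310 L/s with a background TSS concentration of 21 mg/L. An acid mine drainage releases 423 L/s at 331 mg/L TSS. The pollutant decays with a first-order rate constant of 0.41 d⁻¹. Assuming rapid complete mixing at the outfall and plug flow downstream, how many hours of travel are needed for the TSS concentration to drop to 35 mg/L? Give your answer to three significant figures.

39.7 h

Flow-weighted average: C = (2310·21.00 + 423.0·331.0) / 2733 = 188500/2733 = 68.98 mg/L.
68.98·exp(−k·t) = 35 → t = ln(68.98/35)/k = 143000 s = 39.72 h.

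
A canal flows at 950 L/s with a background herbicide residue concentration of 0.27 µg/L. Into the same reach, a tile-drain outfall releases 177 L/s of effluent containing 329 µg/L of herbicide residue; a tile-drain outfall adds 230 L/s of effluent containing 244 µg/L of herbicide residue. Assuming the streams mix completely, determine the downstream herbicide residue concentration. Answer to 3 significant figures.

84.5 µg/L

Conservation of mass: C = (950.0·0.2700 + 177.0·329.0 + 230.0·244.0) / 1357 = 114600/1357 = 84.46 µg/L.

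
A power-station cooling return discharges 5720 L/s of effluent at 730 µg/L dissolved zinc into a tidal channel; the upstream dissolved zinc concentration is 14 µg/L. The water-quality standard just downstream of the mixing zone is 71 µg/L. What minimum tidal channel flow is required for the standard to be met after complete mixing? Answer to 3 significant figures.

Set C_mix = 71: (Q·14.00 + 5720·730.0) / (Q + 5720) = 71
→ Q = 5720·(730.0 − 71)/(71 − 14.00) = 66130 L/s.

66100 L/s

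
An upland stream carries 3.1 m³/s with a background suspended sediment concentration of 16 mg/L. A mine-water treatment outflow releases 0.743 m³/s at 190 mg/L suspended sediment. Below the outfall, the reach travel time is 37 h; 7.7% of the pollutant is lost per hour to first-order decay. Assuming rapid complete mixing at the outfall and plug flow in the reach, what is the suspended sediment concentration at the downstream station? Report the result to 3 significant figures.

After mixing, C = (3.100·16.00 + 0.7430·190.0) / 3.843 = 190.8/3.843 = 49.64 mg/L.
7.7%/h lost → k = −ln(1 − 0.077) = 0.08013 h⁻¹.
First-order decay: C = 49.64·exp(−k·t) = 49.64·0.05158 = 2.560 mg/L.

2.56 mg/L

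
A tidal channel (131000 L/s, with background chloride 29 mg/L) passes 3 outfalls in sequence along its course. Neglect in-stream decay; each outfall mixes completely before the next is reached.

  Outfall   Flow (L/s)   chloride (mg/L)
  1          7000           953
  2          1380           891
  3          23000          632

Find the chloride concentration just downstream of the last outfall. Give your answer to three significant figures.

162 mg/L

Outfall 1: combined Q = 138000 L/s; C = (131000·29.00 + 7000·953.0)/138000 = 75.87 mg/L.
Outfall 2: combined Q = 139400 L/s; C = (138000·75.87 + 1380·891.0)/139400 = 83.94 mg/L.
Outfall 3: combined Q = 162400 L/s; C = (139400·83.94 + 23000·632.0)/162400 = 161.6 mg/L.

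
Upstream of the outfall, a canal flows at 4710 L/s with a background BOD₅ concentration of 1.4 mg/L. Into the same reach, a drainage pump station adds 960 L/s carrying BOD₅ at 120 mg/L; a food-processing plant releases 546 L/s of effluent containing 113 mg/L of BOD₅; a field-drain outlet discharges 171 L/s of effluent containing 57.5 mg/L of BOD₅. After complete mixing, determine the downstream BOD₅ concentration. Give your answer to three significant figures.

Flow-weighted average: C = (4710·1.400 + 960.0·120.0 + 546.0·113.0 + 171.0·57.50) / 6387 = 193300/6387 = 30.27 mg/L.

30.3 mg/L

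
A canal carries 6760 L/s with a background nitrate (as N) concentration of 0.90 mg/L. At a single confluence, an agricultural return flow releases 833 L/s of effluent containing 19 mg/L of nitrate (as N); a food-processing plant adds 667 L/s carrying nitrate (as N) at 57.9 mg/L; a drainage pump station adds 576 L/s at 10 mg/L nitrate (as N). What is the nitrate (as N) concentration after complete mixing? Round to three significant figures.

7.50 mg/L

Flow-weighted average: C = (6760·0.9000 + 833.0·19.00 + 667.0·57.90 + 576.0·10.00) / 8836 = 66290/8836 = 7.502 mg/L.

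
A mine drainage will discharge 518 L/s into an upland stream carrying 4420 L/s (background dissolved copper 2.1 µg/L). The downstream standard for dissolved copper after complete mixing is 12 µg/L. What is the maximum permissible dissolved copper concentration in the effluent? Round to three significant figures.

96.5 µg/L

At the limit, (Qr·Cr + Qe·Cₑ)/(Qr + Qe) = 12:
Cₑ = (4938·12 − 4420·2.100) / 518.0 = 96.47 µg/L.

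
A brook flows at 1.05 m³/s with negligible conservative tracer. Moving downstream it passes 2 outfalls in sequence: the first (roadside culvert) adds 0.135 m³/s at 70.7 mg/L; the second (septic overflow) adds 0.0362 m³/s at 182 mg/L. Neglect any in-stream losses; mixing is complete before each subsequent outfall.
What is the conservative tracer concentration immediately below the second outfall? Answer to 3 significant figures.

13.2 mg/L

After outfall 1: Q = 1.050 + 0.1350 = 1.185 m³/s; C = (1.050·0 + 0.1350·70.70)/1.185 = 8.054 mg/L.
After outfall 2: Q = 1.185 + 0.03620 = 1.221 m³/s; C = (1.185·8.054 + 0.03620·182.0)/1.221 = 13.21 mg/L.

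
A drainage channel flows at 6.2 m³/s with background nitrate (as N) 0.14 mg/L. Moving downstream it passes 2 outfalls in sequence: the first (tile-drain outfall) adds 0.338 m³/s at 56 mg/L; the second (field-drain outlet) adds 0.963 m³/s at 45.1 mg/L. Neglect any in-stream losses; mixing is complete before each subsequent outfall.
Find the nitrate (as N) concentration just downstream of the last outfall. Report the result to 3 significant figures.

8.43 mg/L

Below outfall 1: Q → 6.538 m³/s, C = (6.200·0.1400 + 0.3380·56.00)/6.538 = 3.028 mg/L.
Below outfall 2: Q → 7.501 m³/s, C = (6.538·3.028 + 0.9630·45.10)/7.501 = 8.429 mg/L.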